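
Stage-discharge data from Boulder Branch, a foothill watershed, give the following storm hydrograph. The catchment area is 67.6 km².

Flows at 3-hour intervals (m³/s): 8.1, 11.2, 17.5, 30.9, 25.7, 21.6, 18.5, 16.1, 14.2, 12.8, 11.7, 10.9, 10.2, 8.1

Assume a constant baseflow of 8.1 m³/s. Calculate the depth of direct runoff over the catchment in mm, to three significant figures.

Direct runoff: 0.0, 3.1, 9.4, 22.8, 17.6, 13.5, 10.4, 8.0, 6.1, 4.7, 3.6, 2.8, 2.1, 0.0 m³/s; ΣQ_DR = 104.1 m³/s.
V = ΣQ_DR · Δt = 104.1 × 10800 s = 1.124 × 10^6 m³.
Over A = 67.6 km², depth = V / A = 16.6 mm.

d ≈ 16.6 mm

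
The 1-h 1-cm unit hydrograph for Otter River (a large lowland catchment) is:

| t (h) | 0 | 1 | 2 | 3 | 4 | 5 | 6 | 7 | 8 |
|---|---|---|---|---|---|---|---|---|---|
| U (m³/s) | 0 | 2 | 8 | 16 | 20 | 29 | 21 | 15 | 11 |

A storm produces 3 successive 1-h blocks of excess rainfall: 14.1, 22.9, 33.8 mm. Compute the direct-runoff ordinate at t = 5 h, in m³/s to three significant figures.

Q ≈ 141 m³/s

By discrete convolution, Q_j = Σ (P_i / 10 mm) · U_{j−i}.
At t = 5 h (j=5): Q = (14.1/10)·29 + (22.9/10)·20 + (33.8/10)·16 = 141 m³/s.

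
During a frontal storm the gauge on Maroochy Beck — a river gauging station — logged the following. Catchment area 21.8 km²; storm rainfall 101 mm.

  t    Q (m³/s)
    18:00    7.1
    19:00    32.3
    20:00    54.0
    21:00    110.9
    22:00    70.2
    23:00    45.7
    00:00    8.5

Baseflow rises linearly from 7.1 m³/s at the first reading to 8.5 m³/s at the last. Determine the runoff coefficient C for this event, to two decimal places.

C ≈ 0.45

ΣQ_DR = 274.1 m³/s; V = ΣQ_DR·Δt = 9.868 × 10^5 m³.
Runoff depth d = V / A = 45.26 mm.
C = d / P = 45.26 / 101 = 0.45.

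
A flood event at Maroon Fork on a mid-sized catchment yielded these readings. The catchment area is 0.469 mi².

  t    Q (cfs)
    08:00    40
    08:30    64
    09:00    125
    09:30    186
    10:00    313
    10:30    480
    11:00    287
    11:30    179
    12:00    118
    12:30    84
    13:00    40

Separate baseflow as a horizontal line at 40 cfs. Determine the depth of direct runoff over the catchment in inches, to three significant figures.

d ≈ 2.44 in

Direct runoff: 0.0, 24.0, 85.0, 146.0, 273.0, 440.0, 247.0, 139.0, 78.0, 44.0, 0.0 cfs; ΣQ_DR = 1476 cfs.
V = ΣQ_DR · Δt = 1476 × 1800 s = 2.657 × 10^6 ft³.
Over A = 0.469 mi², depth = V / A = 2.44 in.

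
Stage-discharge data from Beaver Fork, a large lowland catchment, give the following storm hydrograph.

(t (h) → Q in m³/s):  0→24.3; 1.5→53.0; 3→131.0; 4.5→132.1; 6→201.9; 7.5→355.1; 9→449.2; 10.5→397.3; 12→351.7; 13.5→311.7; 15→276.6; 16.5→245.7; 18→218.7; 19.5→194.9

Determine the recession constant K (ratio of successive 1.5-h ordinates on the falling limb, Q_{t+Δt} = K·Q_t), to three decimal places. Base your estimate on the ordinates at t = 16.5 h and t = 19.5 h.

K ≈ 0.891

Using the recession-limb readings at t = 16.5 h and t = 19.5 h: Q falls from 245.7 to 194.9 m³/s over 2 intervals.
K = (Q₂/Q₁)^(1/2) = (194.9/245.7)^(1/2) = 0.891.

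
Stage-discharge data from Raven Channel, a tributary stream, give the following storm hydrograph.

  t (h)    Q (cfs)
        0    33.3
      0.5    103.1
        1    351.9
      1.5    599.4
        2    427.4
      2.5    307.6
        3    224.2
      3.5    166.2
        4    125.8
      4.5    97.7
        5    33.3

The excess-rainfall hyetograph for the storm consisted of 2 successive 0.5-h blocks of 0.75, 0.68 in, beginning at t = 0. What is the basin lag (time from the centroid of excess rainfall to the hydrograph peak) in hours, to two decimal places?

Centroid of excess rainfall: t_c = Σ P_i·t̄_i / ΣP_i = 0.4878 h (block centres at 0.25, 0.75 h).
Hydrograph peak occurs at t = 1.5 h, so basin lag t_L = 1.5 − 0.4878 = 1.01 h.

t_L ≈ 1.01 h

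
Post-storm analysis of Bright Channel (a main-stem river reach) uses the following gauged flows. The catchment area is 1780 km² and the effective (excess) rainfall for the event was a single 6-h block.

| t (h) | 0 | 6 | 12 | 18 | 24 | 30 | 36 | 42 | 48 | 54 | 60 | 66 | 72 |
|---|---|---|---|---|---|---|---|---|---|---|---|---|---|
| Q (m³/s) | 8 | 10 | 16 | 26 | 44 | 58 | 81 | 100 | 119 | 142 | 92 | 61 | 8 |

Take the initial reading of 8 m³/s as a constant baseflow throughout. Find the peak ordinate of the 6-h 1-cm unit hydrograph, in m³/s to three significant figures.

Direct runoff: 0.0, 2.0, 8.0, 18.0, 36.0, 50.0, 73.0, 92.0, 111.0, 134.0, 84.0, 53.0, 0.0 m³/s; ΣQ_DR = 661.0 m³/s, peak = 134.0 m³/s.
Runoff depth d = ΣQ_DR·Δt / A = 661.0 × 21600 / (1780 km²) = 8.021 mm.
The 1-cm UH is the DRH scaled by (10 mm)/d, so U_p = 134.0 × 10/8.021 = 167 m³/s.

U_p ≈ 167 m³/s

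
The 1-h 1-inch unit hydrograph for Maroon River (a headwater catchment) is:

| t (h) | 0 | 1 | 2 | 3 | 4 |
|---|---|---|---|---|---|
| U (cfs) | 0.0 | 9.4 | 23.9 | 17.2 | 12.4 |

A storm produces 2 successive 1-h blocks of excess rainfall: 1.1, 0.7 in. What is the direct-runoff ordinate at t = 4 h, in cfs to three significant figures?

By discrete convolution, Q_j = Σ (P_i / 1 in) · U_{j−i}.
At t = 4 h (j=4): Q = (1.1/1)·12.4 + (0.7/1)·17.2 = 25.7 cfs.

Q ≈ 25.7 cfs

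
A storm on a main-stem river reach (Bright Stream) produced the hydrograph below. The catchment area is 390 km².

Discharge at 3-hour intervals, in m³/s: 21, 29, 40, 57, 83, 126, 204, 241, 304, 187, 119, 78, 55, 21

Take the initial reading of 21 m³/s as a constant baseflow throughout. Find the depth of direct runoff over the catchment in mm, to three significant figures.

Direct runoff: 0.0, 8.0, 19.0, 36.0, 62.0, 105.0, 183.0, 220.0, 283.0, 166.0, 98.0, 57.0, 34.0, 0.0 m³/s; ΣQ_DR = 1271 m³/s.
V = ΣQ_DR · Δt = 1271 × 10800 s = 1.373 × 10^7 m³.
Over A = 390 km², depth = V / A = 35.2 mm.

d ≈ 35.2 mm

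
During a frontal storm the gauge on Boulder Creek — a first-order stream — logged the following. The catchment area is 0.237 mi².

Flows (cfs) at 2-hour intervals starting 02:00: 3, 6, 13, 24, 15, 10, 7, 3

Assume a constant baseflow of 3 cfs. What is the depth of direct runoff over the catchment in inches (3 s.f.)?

d ≈ 0.745 in

Direct runoff: 0.0, 3.0, 10.0, 21.0, 12.0, 7.0, 4.0, 0.0 cfs; ΣQ_DR = 57.00 cfs.
V = ΣQ_DR · Δt = 57.00 × 7200 s = 4.104 × 10^5 ft³.
Over A = 0.237 mi², depth = V / A = 0.745 in.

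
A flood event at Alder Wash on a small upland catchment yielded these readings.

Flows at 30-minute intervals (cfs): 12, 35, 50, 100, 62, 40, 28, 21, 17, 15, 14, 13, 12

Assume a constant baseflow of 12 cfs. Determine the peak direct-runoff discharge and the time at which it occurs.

Q_p = 88.0 cfs at t = 1.5 h

Subtracting baseflow gives direct-runoff ordinates: 0.0, 23.0, 38.0, 88.0, 50.0, 28.0, 16.0, 9.0, 5.0, 3.0, 2.0, 1.0, 0.0 cfs.
The maximum is 88.0 cfs, occurring at the reading for t = 1.5 h.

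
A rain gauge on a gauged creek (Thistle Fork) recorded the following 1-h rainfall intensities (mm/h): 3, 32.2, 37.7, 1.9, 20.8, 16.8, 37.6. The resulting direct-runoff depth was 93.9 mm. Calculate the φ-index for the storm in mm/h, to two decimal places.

Only the 5 blocks with intensity above φ contribute runoff: 32.2, 37.7, 20.8, 16.8, 37.6 mm/h.
Σ(I−φ)·Δt = d  ⇒  (32.2+37.7+20.8+16.8+37.6 − 5φ)·1 = 93.9
φ = (145.1 − 93.9/1) / 5 = 10.24 mm/h.

φ ≈ 10.24 mm/h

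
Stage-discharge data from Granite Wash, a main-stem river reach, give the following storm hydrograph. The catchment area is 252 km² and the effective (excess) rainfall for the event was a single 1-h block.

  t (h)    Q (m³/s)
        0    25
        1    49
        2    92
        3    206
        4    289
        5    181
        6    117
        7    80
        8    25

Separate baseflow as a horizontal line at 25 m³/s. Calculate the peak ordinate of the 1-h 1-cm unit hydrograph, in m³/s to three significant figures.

Direct runoff: 0.0, 24.0, 67.0, 181.0, 264.0, 156.0, 92.0, 55.0, 0.0 m³/s; ΣQ_DR = 839.0 m³/s, peak = 264.0 m³/s.
Runoff depth d = ΣQ_DR·Δt / A = 839.0 × 3600 / (252 km²) = 11.99 mm.
The 1-cm UH is the DRH scaled by (10 mm)/d, so U_p = 264.0 × 10/11.99 = 220 m³/s.

U_p ≈ 220 m³/s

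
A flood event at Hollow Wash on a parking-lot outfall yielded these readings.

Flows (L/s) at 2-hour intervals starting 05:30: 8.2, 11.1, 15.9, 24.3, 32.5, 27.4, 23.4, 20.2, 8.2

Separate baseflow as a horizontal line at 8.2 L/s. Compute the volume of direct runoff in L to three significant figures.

V ≈ 7.01 × 10^5 L

Direct-runoff ordinates (Q − Q_b): 0.0, 2.9, 7.7, 16.1, 24.3, 19.2, 15.2, 12.0, 0.0 L/s.
ΣQ_DR = 97.40 L/s.
With Δt = 2 h = 7200 s, V = ΣQ_DR · Δt = 97.40 × 7200 = 7.01 × 10^5 L.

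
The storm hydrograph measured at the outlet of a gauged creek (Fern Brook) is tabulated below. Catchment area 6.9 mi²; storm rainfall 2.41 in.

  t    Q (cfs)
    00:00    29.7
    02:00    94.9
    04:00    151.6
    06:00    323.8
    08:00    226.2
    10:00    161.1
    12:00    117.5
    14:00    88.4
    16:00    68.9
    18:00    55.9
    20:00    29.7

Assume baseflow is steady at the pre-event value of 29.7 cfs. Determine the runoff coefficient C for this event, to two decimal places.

ΣQ_DR = 1021 cfs; V = ΣQ_DR·Δt = 7.351 × 10^6 ft³.
Runoff depth d = V / A = 0.4586 in.
C = d / P = 0.4586 / 2.41 = 0.19.

C ≈ 0.19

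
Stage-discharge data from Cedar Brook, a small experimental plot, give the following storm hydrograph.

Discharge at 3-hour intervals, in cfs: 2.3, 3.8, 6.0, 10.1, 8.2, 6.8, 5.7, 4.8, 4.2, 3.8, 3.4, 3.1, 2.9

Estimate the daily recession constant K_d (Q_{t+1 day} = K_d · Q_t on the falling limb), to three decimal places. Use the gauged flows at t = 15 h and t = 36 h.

Between t = 15 h and t = 36 h the flow falls from 6.8 to 2.9 cfs over 7×3 h = 21 h.
Per-interval ratio K = (2.9/6.8)^(1/7) = 0.8854; K_d = K^(24/3) = 0.378.

K_d ≈ 0.378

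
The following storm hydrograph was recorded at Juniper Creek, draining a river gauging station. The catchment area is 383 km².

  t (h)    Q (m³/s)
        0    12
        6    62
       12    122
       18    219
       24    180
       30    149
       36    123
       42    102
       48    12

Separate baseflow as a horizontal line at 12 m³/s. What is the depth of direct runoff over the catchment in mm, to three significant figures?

Direct runoff: 0.0, 50.0, 110.0, 207.0, 168.0, 137.0, 111.0, 90.0, 0.0 m³/s; ΣQ_DR = 873.0 m³/s.
V = ΣQ_DR · Δt = 873.0 × 21600 s = 1.886 × 10^7 m³.
Over A = 383 km², depth = V / A = 49.2 mm.

d ≈ 49.2 mm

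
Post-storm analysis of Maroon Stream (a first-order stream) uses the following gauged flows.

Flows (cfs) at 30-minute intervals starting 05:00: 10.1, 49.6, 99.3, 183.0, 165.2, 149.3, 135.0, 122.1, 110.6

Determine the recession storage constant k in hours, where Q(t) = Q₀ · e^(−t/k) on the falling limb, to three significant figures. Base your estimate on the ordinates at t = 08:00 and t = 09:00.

k ≈ 5.02 h

On the falling limb, Q drops from 135.0 to 110.6 cfs between t = 08:00 and t = 09:00 (Δt = 1 h).
k = −Δt / ln(Q₂/Q₁) = −1 / ln(110.6/135.0) = 5.02 h.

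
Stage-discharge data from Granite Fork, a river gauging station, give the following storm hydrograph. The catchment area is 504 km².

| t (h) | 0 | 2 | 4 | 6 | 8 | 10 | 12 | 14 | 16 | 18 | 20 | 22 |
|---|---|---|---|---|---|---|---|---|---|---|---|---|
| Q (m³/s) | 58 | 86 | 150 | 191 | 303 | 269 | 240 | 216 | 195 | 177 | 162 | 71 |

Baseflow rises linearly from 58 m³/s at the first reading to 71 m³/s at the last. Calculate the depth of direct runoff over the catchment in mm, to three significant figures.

d ≈ 19.2 mm

Direct runoff: 0.00, 26.82, 89.64, 129.45, 240.27, 205.09, 174.91, 149.73, 127.55, 108.36, 92.18, 0.00 m³/s; ΣQ_DR = 1344 m³/s.
V = ΣQ_DR · Δt = 1344 × 7200 s = 9.677 × 10^6 m³.
Over A = 504 km², depth = V / A = 19.2 mm.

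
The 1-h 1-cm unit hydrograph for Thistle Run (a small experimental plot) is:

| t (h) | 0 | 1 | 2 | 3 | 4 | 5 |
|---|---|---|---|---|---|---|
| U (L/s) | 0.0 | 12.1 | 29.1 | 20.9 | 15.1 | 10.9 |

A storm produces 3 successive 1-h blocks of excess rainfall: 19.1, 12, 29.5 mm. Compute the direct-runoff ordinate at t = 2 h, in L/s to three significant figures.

By discrete convolution, Q_j = Σ (P_i / 10 mm) · U_{j−i}.
At t = 2 h (j=2): Q = (19.1/10)·29.1 + (12/10)·12.1 + (29.5/10)·0.0 = 70.1 L/s.

Q ≈ 70.1 L/s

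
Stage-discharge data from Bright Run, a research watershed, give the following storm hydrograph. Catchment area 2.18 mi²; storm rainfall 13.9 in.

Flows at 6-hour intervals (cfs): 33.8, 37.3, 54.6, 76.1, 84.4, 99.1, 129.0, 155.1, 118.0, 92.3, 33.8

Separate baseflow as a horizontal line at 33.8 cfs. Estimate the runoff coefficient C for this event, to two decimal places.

C ≈ 0.17

ΣQ_DR = 541.7 cfs; V = ΣQ_DR·Δt = 1.170 × 10^7 ft³.
Runoff depth d = V / A = 2.310 in.
C = d / P = 2.310 / 13.9 = 0.17.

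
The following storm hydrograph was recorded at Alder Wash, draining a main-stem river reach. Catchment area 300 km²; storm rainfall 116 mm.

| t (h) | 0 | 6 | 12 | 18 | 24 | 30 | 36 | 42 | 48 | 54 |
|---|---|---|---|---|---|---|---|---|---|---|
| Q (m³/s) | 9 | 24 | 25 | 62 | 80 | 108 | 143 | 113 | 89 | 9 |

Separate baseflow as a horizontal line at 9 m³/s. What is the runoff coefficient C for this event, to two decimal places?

ΣQ_DR = 572.0 m³/s; V = ΣQ_DR·Δt = 1.236 × 10^7 m³.
Runoff depth d = V / A = 41.18 mm.
C = d / P = 41.18 / 116 = 0.36.

C ≈ 0.36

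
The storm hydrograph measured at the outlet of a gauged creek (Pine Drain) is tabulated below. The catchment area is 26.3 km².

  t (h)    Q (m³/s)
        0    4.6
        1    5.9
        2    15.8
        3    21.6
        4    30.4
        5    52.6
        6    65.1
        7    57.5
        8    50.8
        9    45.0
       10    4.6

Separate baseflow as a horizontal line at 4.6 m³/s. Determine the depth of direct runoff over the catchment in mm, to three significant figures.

d ≈ 41.5 mm

Direct runoff: 0.0, 1.3, 11.2, 17.0, 25.8, 48.0, 60.5, 52.9, 46.2, 40.4, 0.0 m³/s; ΣQ_DR = 303.3 m³/s.
V = ΣQ_DR · Δt = 303.3 × 3600 s = 1.092 × 10^6 m³.
Over A = 26.3 km², depth = V / A = 41.5 mm.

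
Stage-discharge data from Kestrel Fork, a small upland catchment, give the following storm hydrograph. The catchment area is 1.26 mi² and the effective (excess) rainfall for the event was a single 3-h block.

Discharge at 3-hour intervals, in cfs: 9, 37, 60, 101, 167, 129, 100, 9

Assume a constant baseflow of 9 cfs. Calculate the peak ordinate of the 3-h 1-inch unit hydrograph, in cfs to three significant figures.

U_p ≈ 79.3 cfs

Direct runoff: 0.0, 28.0, 51.0, 92.0, 158.0, 120.0, 91.0, 0.0 cfs; ΣQ_DR = 540.0 cfs, peak = 158.0 cfs.
Runoff depth d = ΣQ_DR·Δt / A = 540.0 × 10800 / (1.26 mi²) = 1.992 in.
The 1-inch UH is the DRH scaled by (1 in)/d, so U_p = 158.0 × 1/1.992 = 79.3 cfs.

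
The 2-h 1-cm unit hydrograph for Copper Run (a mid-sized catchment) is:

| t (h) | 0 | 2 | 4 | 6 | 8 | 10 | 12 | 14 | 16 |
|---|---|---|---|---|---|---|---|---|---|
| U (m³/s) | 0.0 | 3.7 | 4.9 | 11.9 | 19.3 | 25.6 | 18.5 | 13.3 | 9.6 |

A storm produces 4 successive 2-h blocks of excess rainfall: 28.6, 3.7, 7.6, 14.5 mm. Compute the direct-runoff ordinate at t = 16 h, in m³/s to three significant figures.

By discrete convolution, Q_j = Σ (P_i / 10 mm) · U_{j−i}.
At t = 16 h (j=8): Q = (28.6/10)·9.6 + (3.7/10)·13.3 + (7.6/10)·18.5 + (14.5/10)·25.6 = 83.6 m³/s.

Q ≈ 83.6 m³/s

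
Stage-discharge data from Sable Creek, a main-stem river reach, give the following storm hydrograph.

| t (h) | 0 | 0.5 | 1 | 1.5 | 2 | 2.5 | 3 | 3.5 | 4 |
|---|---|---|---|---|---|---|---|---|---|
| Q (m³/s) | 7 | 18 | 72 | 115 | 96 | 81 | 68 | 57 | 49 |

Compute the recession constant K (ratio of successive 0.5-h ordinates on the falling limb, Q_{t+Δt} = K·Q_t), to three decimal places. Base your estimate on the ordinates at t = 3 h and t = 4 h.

K ≈ 0.849

Using the recession-limb readings at t = 3 h and t = 4 h: Q falls from 68 to 49 m³/s over 2 intervals.
K = (Q₂/Q₁)^(1/2) = (49/68)^(1/2) = 0.849.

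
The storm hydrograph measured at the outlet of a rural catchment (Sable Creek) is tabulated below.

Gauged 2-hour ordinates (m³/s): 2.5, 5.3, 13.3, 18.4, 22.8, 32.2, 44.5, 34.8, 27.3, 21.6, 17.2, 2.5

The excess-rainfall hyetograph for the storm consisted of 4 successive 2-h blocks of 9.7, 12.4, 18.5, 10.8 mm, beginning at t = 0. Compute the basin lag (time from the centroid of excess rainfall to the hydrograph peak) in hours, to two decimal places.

Centroid of excess rainfall: t_c = Σ P_i·t̄_i / ΣP_i = 4.1829 h (block centres at 1, 3, 5, 7 h).
Hydrograph peak occurs at t = 12 h, so basin lag t_L = 12 − 4.1829 = 7.82 h.

t_L ≈ 7.82 h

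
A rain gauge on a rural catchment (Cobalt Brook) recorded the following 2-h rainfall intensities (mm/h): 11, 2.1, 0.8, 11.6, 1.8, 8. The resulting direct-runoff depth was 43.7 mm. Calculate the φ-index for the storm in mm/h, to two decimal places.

Only the 3 blocks with intensity above φ contribute runoff: 11, 11.6, 8 mm/h.
Σ(I−φ)·Δt = d  ⇒  (11+11.6+8 − 3φ)·2 = 43.7
φ = (30.60 − 43.7/2) / 3 = 2.92 mm/h.

φ ≈ 2.92 mm/h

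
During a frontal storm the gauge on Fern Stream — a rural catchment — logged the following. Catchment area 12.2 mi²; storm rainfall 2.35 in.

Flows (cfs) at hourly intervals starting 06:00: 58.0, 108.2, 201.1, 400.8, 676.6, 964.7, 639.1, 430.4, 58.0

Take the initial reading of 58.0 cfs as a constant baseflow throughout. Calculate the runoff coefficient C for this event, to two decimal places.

C ≈ 0.16

ΣQ_DR = 3015 cfs; V = ΣQ_DR·Δt = 1.085 × 10^7 ft³.
Runoff depth d = V / A = 0.3829 in.
C = d / P = 0.3829 / 2.35 = 0.16.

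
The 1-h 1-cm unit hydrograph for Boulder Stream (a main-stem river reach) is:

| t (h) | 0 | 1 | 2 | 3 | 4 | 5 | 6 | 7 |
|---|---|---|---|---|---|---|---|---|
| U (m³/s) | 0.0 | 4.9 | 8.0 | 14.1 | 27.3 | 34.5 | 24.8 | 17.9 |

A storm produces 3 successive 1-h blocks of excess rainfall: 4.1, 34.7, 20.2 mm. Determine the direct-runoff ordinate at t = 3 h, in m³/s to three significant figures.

Q ≈ 43.4 m³/s

By discrete convolution, Q_j = Σ (P_i / 10 mm) · U_{j−i}.
At t = 3 h (j=3): Q = (4.1/10)·14.1 + (34.7/10)·8.0 + (20.2/10)·4.9 = 43.4 m³/s.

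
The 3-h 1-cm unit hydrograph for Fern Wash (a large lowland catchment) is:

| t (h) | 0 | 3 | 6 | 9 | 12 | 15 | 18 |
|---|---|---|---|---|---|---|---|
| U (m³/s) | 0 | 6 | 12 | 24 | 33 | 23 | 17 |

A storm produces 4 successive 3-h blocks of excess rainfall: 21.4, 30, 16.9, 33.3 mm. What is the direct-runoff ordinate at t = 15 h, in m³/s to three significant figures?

By discrete convolution, Q_j = Σ (P_i / 10 mm) · U_{j−i}.
At t = 15 h (j=5): Q = (21.4/10)·23 + (30/10)·33 + (16.9/10)·24 + (33.3/10)·12 = 229 m³/s.

Q ≈ 229 m³/s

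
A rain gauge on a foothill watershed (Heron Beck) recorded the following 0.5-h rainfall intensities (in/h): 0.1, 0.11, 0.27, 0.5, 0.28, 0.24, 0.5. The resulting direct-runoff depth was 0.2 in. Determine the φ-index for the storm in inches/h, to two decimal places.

φ ≈ 0.30 in/h

Only the 2 blocks with intensity above φ contribute runoff: 0.5, 0.5 in/h.
Σ(I−φ)·Δt = d  ⇒  (0.5+0.5 − 2φ)·0.5 = 0.2
φ = (1.000 − 0.2/0.5) / 2 = 0.30 in/h.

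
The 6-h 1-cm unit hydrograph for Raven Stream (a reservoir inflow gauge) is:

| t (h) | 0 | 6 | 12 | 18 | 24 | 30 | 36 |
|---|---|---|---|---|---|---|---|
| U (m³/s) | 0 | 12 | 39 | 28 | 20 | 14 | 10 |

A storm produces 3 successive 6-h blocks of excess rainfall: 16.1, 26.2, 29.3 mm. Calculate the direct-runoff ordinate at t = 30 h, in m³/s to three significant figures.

By discrete convolution, Q_j = Σ (P_i / 10 mm) · U_{j−i}.
At t = 30 h (j=5): Q = (16.1/10)·14 + (26.2/10)·20 + (29.3/10)·28 = 157 m³/s.

Q ≈ 157 m³/s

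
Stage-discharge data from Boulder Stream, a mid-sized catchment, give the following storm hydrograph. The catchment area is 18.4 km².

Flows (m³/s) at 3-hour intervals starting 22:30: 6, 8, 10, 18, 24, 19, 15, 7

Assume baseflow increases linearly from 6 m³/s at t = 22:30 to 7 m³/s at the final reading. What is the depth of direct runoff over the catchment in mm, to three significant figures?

Direct runoff: 0.00, 1.86, 3.71, 11.57, 17.43, 12.29, 8.14, 0.00 m³/s; ΣQ_DR = 55.00 m³/s.
V = ΣQ_DR · Δt = 55.00 × 10800 s = 5.940 × 10^5 m³.
Over A = 18.4 km², depth = V / A = 32.3 mm.

d ≈ 32.3 mm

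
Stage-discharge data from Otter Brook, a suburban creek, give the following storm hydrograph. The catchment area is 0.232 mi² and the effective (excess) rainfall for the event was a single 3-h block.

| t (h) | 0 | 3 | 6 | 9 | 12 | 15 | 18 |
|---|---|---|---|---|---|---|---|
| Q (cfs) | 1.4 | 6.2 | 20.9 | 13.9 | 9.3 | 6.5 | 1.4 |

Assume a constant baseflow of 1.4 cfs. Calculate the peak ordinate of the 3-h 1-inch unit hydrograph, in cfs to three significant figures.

Direct runoff: 0.0, 4.8, 19.5, 12.5, 7.9, 5.1, 0.0 cfs; ΣQ_DR = 49.80 cfs, peak = 19.5 cfs.
Runoff depth d = ΣQ_DR·Δt / A = 49.80 × 10800 / (0.232 mi²) = 0.9979 in.
The 1-inch UH is the DRH scaled by (1 in)/d, so U_p = 19.5 × 1/0.9979 = 19.5 cfs.

U_p ≈ 19.5 cfs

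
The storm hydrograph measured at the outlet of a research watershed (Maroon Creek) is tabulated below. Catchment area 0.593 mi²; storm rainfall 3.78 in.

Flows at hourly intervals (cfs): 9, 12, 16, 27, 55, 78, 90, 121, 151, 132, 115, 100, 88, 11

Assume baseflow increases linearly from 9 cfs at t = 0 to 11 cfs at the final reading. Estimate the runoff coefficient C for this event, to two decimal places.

ΣQ_DR = 865.0 cfs; V = ΣQ_DR·Δt = 3.114 × 10^6 ft³.
Runoff depth d = V / A = 2.260 in.
C = d / P = 2.260 / 3.78 = 0.60.

C ≈ 0.60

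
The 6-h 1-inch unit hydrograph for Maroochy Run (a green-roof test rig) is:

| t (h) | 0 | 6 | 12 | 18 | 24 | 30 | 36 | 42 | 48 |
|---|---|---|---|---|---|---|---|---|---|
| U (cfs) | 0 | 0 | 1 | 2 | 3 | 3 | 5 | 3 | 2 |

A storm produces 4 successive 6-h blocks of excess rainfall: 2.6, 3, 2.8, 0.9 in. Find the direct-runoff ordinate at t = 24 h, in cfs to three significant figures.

Q ≈ 16.6 cfs

By discrete convolution, Q_j = Σ (P_i / 1 in) · U_{j−i}.
At t = 24 h (j=4): Q = (2.6/1)·3 + (3/1)·2 + (2.8/1)·1 + (0.9/1)·0 = 16.6 cfs.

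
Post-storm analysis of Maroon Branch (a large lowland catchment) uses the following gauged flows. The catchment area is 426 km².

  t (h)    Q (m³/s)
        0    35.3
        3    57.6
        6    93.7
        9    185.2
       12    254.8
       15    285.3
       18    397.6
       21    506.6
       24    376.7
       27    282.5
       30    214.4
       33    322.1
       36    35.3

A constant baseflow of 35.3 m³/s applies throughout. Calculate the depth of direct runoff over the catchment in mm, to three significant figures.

d ≈ 65.6 mm

Direct runoff: 0.0, 22.3, 58.4, 149.9, 219.5, 250.0, 362.3, 471.3, 341.4, 247.2, 179.1, 286.8, 0.0 m³/s; ΣQ_DR = 2588 m³/s.
V = ΣQ_DR · Δt = 2588 × 10800 s = 2.795 × 10^7 m³.
Over A = 426 km², depth = V / A = 65.6 mm.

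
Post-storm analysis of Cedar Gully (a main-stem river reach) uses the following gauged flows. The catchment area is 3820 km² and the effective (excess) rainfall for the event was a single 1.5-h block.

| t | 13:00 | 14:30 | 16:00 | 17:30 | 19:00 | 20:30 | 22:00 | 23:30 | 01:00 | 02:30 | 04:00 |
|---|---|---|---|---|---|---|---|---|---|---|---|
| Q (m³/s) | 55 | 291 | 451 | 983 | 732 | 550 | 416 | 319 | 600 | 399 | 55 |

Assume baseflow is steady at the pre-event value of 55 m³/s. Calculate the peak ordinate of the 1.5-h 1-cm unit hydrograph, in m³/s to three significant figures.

Direct runoff: 0.0, 236.0, 396.0, 928.0, 677.0, 495.0, 361.0, 264.0, 545.0, 344.0, 0.0 m³/s; ΣQ_DR = 4246 m³/s, peak = 928.0 m³/s.
Runoff depth d = ΣQ_DR·Δt / A = 4246 × 5400 / (3820 km²) = 6.002 mm.
The 1-cm UH is the DRH scaled by (10 mm)/d, so U_p = 928.0 × 10/6.002 = 1550 m³/s.

U_p ≈ 1550 m³/s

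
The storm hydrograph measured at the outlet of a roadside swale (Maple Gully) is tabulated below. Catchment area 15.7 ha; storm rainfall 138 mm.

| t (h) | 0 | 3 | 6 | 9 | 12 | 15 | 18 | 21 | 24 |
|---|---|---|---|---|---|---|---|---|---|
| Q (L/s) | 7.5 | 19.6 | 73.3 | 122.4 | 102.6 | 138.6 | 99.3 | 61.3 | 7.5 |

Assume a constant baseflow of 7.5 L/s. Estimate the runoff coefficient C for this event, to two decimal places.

C ≈ 0.28

ΣQ_DR = 564.6 L/s; V = ΣQ_DR·Δt = 6.098 × 10^6 L.
Runoff depth d = V / A = 38.84 mm.
C = d / P = 38.84 / 138 = 0.28.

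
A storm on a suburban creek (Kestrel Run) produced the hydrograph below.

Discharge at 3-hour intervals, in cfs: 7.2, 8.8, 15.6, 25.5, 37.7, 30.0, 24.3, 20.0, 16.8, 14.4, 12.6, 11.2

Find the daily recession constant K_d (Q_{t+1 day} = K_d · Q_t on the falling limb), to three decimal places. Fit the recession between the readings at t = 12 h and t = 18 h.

K_d ≈ 0.173

Between t = 12 h and t = 18 h the flow falls from 37.7 to 24.3 cfs over 2×3 h = 6 h.
Per-interval ratio K = (24.3/37.7)^(1/2) = 0.8028; K_d = K^(24/3) = 0.173.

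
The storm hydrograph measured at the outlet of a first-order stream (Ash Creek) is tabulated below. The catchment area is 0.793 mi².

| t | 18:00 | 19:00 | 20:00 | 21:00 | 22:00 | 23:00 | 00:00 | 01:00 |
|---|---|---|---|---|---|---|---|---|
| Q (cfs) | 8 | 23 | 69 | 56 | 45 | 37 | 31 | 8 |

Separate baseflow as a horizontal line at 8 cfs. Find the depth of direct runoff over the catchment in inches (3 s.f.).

d ≈ 0.416 in

Direct runoff: 0.0, 15.0, 61.0, 48.0, 37.0, 29.0, 23.0, 0.0 cfs; ΣQ_DR = 213.0 cfs.
V = ΣQ_DR · Δt = 213.0 × 3600 s = 7.668 × 10^5 ft³.
Over A = 0.793 mi², depth = V / A = 0.416 in.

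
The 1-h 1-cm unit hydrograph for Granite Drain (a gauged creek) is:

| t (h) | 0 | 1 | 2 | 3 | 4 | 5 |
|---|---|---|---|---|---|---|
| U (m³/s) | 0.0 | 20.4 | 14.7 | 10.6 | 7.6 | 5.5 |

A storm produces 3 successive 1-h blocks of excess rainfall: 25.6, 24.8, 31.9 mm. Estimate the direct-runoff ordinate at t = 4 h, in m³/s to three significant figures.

Q ≈ 92.6 m³/s

By discrete convolution, Q_j = Σ (P_i / 10 mm) · U_{j−i}.
At t = 4 h (j=4): Q = (25.6/10)·7.6 + (24.8/10)·10.6 + (31.9/10)·14.7 = 92.6 m³/s.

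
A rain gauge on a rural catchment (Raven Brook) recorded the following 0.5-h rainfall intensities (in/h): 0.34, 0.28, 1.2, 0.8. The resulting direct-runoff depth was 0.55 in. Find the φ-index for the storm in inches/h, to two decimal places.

Only the 2 blocks with intensity above φ contribute runoff: 1.2, 0.8 in/h.
Σ(I−φ)·Δt = d  ⇒  (1.2+0.8 − 2φ)·0.5 = 0.55
φ = (2.000 − 0.55/0.5) / 2 = 0.45 in/h.

φ ≈ 0.45 in/h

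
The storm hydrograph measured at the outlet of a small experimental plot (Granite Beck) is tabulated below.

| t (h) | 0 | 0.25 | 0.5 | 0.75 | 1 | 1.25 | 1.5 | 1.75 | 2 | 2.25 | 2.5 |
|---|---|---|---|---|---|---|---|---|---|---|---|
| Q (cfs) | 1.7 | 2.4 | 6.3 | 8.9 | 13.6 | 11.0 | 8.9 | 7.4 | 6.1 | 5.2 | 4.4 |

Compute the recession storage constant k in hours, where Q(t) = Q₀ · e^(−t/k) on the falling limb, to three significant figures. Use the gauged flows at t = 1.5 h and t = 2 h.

On the falling limb, Q drops from 8.9 to 6.1 cfs between t = 1.5 h and t = 2 h (Δt = 0.5 h).
k = −Δt / ln(Q₂/Q₁) = −0.5 / ln(6.1/8.9) = 1.32 h.

k ≈ 1.32 h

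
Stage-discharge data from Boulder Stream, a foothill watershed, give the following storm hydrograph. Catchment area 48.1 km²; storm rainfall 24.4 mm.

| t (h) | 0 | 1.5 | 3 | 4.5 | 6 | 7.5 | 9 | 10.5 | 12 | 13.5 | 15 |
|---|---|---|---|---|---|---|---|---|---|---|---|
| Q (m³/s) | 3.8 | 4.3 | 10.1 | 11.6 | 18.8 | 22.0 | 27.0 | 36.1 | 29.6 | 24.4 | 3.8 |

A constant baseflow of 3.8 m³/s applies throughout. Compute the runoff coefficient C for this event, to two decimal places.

C ≈ 0.69

ΣQ_DR = 149.7 m³/s; V = ΣQ_DR·Δt = 8.084 × 10^5 m³.
Runoff depth d = V / A = 16.81 mm.
C = d / P = 16.81 / 24.4 = 0.69.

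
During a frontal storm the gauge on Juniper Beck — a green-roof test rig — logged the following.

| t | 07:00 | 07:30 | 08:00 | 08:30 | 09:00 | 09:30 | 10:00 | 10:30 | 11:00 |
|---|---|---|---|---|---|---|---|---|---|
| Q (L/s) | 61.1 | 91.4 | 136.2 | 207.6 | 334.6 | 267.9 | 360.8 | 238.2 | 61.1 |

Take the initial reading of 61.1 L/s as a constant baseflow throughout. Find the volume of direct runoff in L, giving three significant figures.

Direct-runoff ordinates (Q − Q_b): 0.0, 30.3, 75.1, 146.5, 273.5, 206.8, 299.7, 177.1, 0.0 L/s.
ΣQ_DR = 1209 L/s.
With Δt = 0.5 h = 1800 s, V = ΣQ_DR · Δt = 1209 × 1800 = 2.18 × 10^6 L.

V ≈ 2.18 × 10^6 L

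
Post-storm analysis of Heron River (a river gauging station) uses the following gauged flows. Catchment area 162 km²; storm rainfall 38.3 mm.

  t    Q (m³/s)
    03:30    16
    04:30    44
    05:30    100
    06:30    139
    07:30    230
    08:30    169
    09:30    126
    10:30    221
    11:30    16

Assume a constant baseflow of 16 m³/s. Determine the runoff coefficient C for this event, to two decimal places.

ΣQ_DR = 917.0 m³/s; V = ΣQ_DR·Δt = 3.301 × 10^6 m³.
Runoff depth d = V / A = 20.38 mm.
C = d / P = 20.38 / 38.3 = 0.53.

C ≈ 0.53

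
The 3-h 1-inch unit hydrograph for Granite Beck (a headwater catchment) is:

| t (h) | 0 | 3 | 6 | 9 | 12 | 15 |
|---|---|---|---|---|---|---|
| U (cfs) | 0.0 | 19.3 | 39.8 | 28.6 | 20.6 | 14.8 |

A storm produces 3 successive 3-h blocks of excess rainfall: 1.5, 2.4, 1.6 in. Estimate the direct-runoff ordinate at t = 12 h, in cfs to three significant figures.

Q ≈ 163 cfs

By discrete convolution, Q_j = Σ (P_i / 1 in) · U_{j−i}.
At t = 12 h (j=4): Q = (1.5/1)·20.6 + (2.4/1)·28.6 + (1.6/1)·39.8 = 163 cfs.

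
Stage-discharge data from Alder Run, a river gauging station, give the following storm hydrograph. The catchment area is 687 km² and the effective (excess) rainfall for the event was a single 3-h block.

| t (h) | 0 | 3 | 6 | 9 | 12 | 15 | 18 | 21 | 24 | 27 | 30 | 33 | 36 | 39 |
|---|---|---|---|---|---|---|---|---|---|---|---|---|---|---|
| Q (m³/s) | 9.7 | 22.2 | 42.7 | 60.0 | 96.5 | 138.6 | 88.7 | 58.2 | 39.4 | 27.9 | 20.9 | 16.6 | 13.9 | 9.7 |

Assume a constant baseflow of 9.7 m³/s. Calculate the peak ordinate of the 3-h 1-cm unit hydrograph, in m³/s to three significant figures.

Direct runoff: 0.0, 12.5, 33.0, 50.3, 86.8, 128.9, 79.0, 48.5, 29.7, 18.2, 11.2, 6.9, 4.2, 0.0 m³/s; ΣQ_DR = 509.2 m³/s, peak = 128.9 m³/s.
Runoff depth d = ΣQ_DR·Δt / A = 509.2 × 10800 / (687 km²) = 8.005 mm.
The 1-cm UH is the DRH scaled by (10 mm)/d, so U_p = 128.9 × 10/8.005 = 161 m³/s.

U_p ≈ 161 m³/s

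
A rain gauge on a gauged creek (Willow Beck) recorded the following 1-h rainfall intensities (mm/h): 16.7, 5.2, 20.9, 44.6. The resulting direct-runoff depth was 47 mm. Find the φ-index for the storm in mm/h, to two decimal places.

φ ≈ 11.73 mm/h

Only the 3 blocks with intensity above φ contribute runoff: 16.7, 20.9, 44.6 mm/h.
Σ(I−φ)·Δt = d  ⇒  (16.7+20.9+44.6 − 3φ)·1 = 47
φ = (82.20 − 47/1) / 3 = 11.73 mm/h.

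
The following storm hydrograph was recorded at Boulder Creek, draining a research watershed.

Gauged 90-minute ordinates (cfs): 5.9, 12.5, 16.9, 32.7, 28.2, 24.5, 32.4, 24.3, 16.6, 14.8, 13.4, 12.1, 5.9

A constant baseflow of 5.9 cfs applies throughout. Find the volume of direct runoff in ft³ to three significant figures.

V ≈ 8.83 × 10^5 ft³

Direct-runoff ordinates (Q − Q_b): 0.0, 6.6, 11.0, 26.8, 22.3, 18.6, 26.5, 18.4, 10.7, 8.9, 7.5, 6.2, 0.0 cfs.
ΣQ_DR = 163.5 cfs.
With Δt = 1.5 h = 5400 s, V = ΣQ_DR · Δt = 163.5 × 5400 = 8.83 × 10^5 ft³.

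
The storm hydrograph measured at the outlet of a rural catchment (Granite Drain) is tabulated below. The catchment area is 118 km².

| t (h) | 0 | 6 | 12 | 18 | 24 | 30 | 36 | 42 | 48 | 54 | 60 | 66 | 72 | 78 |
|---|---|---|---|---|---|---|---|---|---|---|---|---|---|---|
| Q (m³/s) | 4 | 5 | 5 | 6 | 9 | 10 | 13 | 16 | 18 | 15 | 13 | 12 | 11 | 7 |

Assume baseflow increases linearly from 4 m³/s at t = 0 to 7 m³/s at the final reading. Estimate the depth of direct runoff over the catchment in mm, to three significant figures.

d ≈ 12.3 mm

Direct runoff: 0.00, 0.77, 0.54, 1.31, 4.08, 4.85, 7.62, 10.38, 12.15, 8.92, 6.69, 5.46, 4.23, 0.00 m³/s; ΣQ_DR = 67.00 m³/s.
V = ΣQ_DR · Δt = 67.00 × 21600 s = 1.447 × 10^6 m³.
Over A = 118 km², depth = V / A = 12.3 mm.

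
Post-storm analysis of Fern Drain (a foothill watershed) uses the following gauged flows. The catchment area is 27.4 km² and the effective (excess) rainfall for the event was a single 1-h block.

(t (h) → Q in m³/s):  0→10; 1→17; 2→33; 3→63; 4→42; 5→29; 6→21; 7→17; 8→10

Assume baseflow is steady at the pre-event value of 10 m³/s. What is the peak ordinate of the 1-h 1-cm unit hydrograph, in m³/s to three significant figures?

U_p ≈ 26.5 m³/s

Direct runoff: 0.0, 7.0, 23.0, 53.0, 32.0, 19.0, 11.0, 7.0, 0.0 m³/s; ΣQ_DR = 152.0 m³/s, peak = 53.0 m³/s.
Runoff depth d = ΣQ_DR·Δt / A = 152.0 × 3600 / (27.4 km²) = 19.97 mm.
The 1-cm UH is the DRH scaled by (10 mm)/d, so U_p = 53.0 × 10/19.97 = 26.5 m³/s.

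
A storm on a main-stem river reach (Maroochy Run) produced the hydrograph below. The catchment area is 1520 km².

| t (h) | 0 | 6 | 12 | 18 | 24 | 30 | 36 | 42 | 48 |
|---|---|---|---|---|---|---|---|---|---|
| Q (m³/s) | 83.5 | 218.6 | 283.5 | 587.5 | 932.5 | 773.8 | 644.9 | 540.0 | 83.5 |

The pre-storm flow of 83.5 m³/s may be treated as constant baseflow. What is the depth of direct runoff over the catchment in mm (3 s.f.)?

d ≈ 48.3 mm

Direct runoff: 0.0, 135.1, 200.0, 504.0, 849.0, 690.3, 561.4, 456.5, 0.0 m³/s; ΣQ_DR = 3396 m³/s.
V = ΣQ_DR · Δt = 3396 × 21600 s = 7.336 × 10^7 m³.
Over A = 1520 km², depth = V / A = 48.3 mm.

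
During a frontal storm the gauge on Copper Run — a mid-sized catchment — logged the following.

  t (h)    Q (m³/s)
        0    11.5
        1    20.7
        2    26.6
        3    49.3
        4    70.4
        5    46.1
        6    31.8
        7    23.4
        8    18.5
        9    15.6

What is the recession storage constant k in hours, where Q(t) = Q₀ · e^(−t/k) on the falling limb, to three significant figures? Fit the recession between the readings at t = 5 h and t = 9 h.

k ≈ 3.69 h

On the falling limb, Q drops from 46.1 to 15.6 m³/s between t = 5 h and t = 9 h (Δt = 4 h).
k = −Δt / ln(Q₂/Q₁) = −4 / ln(15.6/46.1) = 3.69 h.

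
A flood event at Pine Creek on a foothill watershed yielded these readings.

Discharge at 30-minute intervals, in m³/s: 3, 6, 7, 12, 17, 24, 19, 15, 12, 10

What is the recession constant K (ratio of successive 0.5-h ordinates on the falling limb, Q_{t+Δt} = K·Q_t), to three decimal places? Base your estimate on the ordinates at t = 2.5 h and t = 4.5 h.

K ≈ 0.803

Using the recession-limb readings at t = 2.5 h and t = 4.5 h: Q falls from 24 to 10 m³/s over 4 intervals.
K = (Q₂/Q₁)^(1/4) = (10/24)^(1/4) = 0.803.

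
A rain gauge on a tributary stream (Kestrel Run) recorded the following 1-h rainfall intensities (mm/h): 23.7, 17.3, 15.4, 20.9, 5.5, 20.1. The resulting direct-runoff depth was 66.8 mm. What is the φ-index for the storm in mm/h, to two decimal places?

φ ≈ 6.12 mm/h

Only the 5 blocks with intensity above φ contribute runoff: 23.7, 17.3, 15.4, 20.9, 20.1 mm/h.
Σ(I−φ)·Δt = d  ⇒  (23.7+17.3+15.4+20.9+20.1 − 5φ)·1 = 66.8
φ = (97.40 − 66.8/1) / 5 = 6.12 mm/h.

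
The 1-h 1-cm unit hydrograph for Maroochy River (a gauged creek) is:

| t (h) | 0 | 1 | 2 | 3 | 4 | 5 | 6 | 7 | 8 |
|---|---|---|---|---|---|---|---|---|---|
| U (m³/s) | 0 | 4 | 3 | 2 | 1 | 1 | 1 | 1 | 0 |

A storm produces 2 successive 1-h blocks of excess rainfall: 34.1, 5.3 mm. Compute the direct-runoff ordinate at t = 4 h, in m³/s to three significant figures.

By discrete convolution, Q_j = Σ (P_i / 10 mm) · U_{j−i}.
At t = 4 h (j=4): Q = (34.1/10)·1 + (5.3/10)·2 = 4.47 m³/s.

Q ≈ 4.47 m³/s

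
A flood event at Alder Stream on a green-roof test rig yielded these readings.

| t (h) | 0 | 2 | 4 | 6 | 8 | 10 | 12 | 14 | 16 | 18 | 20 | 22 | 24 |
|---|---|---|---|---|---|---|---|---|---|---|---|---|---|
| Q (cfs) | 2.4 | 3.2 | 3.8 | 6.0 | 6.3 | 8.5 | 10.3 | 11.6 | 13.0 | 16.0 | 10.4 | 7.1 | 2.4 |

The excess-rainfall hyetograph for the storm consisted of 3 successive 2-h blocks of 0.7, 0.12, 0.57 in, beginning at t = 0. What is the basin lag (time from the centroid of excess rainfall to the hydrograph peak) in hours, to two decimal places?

Centroid of excess rainfall: t_c = Σ P_i·t̄_i / ΣP_i = 2.8129 h (block centres at 1, 3, 5 h).
Hydrograph peak occurs at t = 18 h, so basin lag t_L = 18 − 2.8129 = 15.19 h.

t_L ≈ 15.19 h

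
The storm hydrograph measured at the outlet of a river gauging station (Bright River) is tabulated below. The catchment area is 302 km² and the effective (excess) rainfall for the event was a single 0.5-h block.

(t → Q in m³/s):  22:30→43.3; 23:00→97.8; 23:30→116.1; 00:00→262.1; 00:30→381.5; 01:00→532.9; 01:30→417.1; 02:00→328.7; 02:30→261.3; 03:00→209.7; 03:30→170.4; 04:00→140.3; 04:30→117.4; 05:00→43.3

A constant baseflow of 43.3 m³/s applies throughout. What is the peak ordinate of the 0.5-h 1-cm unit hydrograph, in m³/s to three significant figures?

U_p ≈ 327 m³/s

Direct runoff: 0.0, 54.5, 72.8, 218.8, 338.2, 489.6, 373.8, 285.4, 218.0, 166.4, 127.1, 97.0, 74.1, 0.0 m³/s; ΣQ_DR = 2516 m³/s, peak = 489.6 m³/s.
Runoff depth d = ΣQ_DR·Δt / A = 2516 × 1800 / (302 km²) = 14.99 mm.
The 1-cm UH is the DRH scaled by (10 mm)/d, so U_p = 489.6 × 10/14.99 = 327 m³/s.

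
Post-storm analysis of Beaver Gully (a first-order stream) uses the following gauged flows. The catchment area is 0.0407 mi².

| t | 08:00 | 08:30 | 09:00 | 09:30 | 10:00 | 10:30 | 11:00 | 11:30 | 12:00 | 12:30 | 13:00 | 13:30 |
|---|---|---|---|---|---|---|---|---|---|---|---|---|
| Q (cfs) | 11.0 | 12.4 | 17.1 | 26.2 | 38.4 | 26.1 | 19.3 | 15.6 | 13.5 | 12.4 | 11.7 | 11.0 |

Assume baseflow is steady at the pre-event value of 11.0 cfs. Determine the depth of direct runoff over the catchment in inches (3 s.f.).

Direct runoff: 0.0, 1.4, 6.1, 15.2, 27.4, 15.1, 8.3, 4.6, 2.5, 1.4, 0.7, 0.0 cfs; ΣQ_DR = 82.70 cfs.
V = ΣQ_DR · Δt = 82.70 × 1800 s = 1.489 × 10^5 ft³.
Over A = 0.0407 mi², depth = V / A = 1.57 in.

d ≈ 1.57 in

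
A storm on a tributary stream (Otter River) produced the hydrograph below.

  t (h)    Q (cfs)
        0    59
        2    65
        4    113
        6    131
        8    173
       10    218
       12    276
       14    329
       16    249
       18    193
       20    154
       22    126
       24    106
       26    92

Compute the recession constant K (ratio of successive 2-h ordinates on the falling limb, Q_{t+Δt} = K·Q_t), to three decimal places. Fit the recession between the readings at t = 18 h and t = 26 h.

K ≈ 0.831

Using the recession-limb readings at t = 18 h and t = 26 h: Q falls from 193 to 92 cfs over 4 intervals.
K = (Q₂/Q₁)^(1/4) = (92/193)^(1/4) = 0.831.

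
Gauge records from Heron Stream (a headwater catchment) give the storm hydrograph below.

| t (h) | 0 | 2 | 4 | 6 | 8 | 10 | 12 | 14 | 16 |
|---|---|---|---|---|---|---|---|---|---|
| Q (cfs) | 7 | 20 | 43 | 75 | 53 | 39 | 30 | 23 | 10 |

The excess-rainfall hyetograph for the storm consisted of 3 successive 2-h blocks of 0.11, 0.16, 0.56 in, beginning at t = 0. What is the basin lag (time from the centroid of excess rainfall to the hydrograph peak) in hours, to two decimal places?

Centroid of excess rainfall: t_c = Σ P_i·t̄_i / ΣP_i = 4.0843 h (block centres at 1, 3, 5 h).
Hydrograph peak occurs at t = 6 h, so basin lag t_L = 6 − 4.0843 = 1.92 h.

t_L ≈ 1.92 h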